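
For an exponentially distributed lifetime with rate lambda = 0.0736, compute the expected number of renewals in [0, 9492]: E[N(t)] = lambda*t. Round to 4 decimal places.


lambda = 0.0736
t = 9492
E[N(t)] = lambda * t
E[N(t)] = 0.0736 * 9492
E[N(t)] = 698.6112

698.6112


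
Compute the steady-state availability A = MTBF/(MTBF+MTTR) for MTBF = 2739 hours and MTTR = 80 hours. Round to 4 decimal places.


MTBF = 2739
MTTR = 80
MTBF + MTTR = 2819
A = 2739 / 2819
A = 0.9716

0.9716


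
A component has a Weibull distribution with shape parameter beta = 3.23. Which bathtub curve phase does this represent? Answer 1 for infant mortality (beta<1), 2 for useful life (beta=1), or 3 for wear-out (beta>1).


beta = 3.23
Compare beta to 1:
beta < 1 => infant mortality (phase 1)
beta = 1 => useful life (phase 2)
beta > 1 => wear-out (phase 3)
Since beta = 3.23, this is wear-out (increasing failure rate)
Phase = 3

3


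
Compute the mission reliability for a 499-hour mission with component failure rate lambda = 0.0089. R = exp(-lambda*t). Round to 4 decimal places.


lambda = 0.0089
mission_time = 499
lambda * t = 0.0089 * 499 = 4.4411
R = exp(-4.4411)
R = 0.0118

0.0118


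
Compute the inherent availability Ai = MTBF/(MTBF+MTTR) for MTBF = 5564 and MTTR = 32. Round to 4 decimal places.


MTBF = 5564
MTTR = 32
MTBF + MTTR = 5596
Ai = 5564 / 5596
Ai = 0.9943

0.9943


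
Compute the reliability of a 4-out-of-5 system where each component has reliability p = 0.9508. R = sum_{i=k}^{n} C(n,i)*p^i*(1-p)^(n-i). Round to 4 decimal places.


k = 4, n = 5, p = 0.9508
i=4: C(5,4)=5 * 0.9508^4 * 0.0492^1 = 0.201
i=5: C(5,5)=1 * 0.9508^5 * 0.0492^0 = 0.777
R = sum of terms = 0.9781

0.9781


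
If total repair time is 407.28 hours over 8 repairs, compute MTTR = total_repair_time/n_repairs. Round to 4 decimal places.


total_repair_time = 407.28
n_repairs = 8
MTTR = 407.28 / 8
MTTR = 50.91

50.91


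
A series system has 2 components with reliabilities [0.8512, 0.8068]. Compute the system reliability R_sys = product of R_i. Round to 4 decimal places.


Components: [0.8512, 0.8068]
After component 1 (R=0.8512): product = 0.8512
After component 2 (R=0.8068): product = 0.6867
R_sys = 0.6867

0.6867


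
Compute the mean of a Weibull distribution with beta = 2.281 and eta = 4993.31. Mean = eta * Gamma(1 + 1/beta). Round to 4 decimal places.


beta = 2.281, eta = 4993.31
1/beta = 0.4384
1 + 1/beta = 1.4384
Gamma(1.4384) = 0.8858
Mean = 4993.31 * 0.8858
Mean = 4423.2541

4423.2541


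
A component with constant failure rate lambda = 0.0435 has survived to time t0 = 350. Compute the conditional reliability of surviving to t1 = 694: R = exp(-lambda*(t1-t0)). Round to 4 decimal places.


lambda = 0.0435
t0 = 350, t1 = 694
t1 - t0 = 344
lambda * (t1-t0) = 0.0435 * 344 = 14.964
R = exp(-14.964)
R = 0.0

0.0


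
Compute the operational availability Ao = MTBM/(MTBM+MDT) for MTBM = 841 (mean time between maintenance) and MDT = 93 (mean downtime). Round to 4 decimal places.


MTBM = 841
MDT = 93
MTBM + MDT = 934
Ao = 841 / 934
Ao = 0.9004

0.9004


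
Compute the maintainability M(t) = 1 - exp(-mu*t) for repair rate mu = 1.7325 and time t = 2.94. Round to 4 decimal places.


mu = 1.7325, t = 2.94
mu * t = 1.7325 * 2.94 = 5.0935
exp(-5.0935) = 0.0061
M(t) = 1 - 0.0061
M(t) = 0.9939

0.9939


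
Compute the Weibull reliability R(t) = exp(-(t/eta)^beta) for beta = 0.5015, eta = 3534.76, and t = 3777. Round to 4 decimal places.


beta = 0.5015, eta = 3534.76, t = 3777
t/eta = 3777 / 3534.76 = 1.0685
(t/eta)^beta = 1.0685^0.5015 = 1.0338
R(t) = exp(-1.0338)
R(t) = 0.3557

0.3557


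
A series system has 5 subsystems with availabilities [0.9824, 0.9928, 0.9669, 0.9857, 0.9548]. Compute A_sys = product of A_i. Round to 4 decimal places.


Subsystems: [0.9824, 0.9928, 0.9669, 0.9857, 0.9548]
After subsystem 1 (A=0.9824): product = 0.9824
After subsystem 2 (A=0.9928): product = 0.9753
After subsystem 3 (A=0.9669): product = 0.943
After subsystem 4 (A=0.9857): product = 0.9296
After subsystem 5 (A=0.9548): product = 0.8875
A_sys = 0.8875

0.8875


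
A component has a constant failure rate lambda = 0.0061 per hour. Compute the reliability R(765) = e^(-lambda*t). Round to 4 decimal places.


lambda = 0.0061
t = 765
lambda * t = 4.6665
R(t) = e^(-4.6665)
R(t) = 0.0094

0.0094


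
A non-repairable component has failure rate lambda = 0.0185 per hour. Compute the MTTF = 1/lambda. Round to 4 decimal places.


lambda = 0.0185
MTTF = 1 / 0.0185
MTTF = 54.0541

54.0541


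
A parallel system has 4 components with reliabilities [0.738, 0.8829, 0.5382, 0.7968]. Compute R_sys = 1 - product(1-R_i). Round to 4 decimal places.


Components: [0.738, 0.8829, 0.5382, 0.7968]
(1 - 0.738) = 0.262, running product = 0.262
(1 - 0.8829) = 0.1171, running product = 0.0307
(1 - 0.5382) = 0.4618, running product = 0.0142
(1 - 0.7968) = 0.2032, running product = 0.0029
Product of (1-R_i) = 0.0029
R_sys = 1 - 0.0029 = 0.9971

0.9971


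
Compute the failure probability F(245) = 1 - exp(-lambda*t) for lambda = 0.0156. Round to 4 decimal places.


lambda = 0.0156, t = 245
lambda * t = 3.822
exp(-3.822) = 0.0219
F(t) = 1 - 0.0219
F(t) = 0.9781

0.9781


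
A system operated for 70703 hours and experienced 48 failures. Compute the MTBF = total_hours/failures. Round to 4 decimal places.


total_hours = 70703
failures = 48
MTBF = 70703 / 48
MTBF = 1472.9792

1472.9792


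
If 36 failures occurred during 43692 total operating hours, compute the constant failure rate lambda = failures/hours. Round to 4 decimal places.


failures = 36
total_hours = 43692
lambda = 36 / 43692
lambda = 0.0008

0.0008


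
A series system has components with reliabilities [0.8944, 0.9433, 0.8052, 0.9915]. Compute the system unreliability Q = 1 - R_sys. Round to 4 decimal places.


Components: [0.8944, 0.9433, 0.8052, 0.9915]
After component 1: product = 0.8944
After component 2: product = 0.8437
After component 3: product = 0.6793
After component 4: product = 0.6736
R_sys = 0.6736
Q = 1 - 0.6736 = 0.3264

0.3264


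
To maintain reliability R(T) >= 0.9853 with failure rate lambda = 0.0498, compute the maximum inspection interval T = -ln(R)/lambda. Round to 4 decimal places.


R_target = 0.9853
lambda = 0.0498
-ln(0.9853) = 0.0148
T = 0.0148 / 0.0498
T = 0.2974

0.2974


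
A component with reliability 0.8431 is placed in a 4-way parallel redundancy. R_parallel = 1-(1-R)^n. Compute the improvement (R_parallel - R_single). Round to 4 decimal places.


R_single = 0.8431, n = 4
1 - R_single = 0.1569
(1 - R_single)^n = 0.1569^4 = 0.0006
R_parallel = 1 - 0.0006 = 0.9994
Improvement = 0.9994 - 0.8431
Improvement = 0.1563

0.1563


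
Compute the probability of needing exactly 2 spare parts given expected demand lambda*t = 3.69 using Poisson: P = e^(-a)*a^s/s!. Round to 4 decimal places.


a = 3.69, s = 2
e^(-a) = e^(-3.69) = 0.025
a^s = 3.69^2 = 13.6161
s! = 2
P = 0.025 * 13.6161 / 2
P = 0.17

0.17


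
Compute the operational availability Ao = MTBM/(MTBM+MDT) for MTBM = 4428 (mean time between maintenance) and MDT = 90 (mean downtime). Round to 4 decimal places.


MTBM = 4428
MDT = 90
MTBM + MDT = 4518
Ao = 4428 / 4518
Ao = 0.9801

0.9801


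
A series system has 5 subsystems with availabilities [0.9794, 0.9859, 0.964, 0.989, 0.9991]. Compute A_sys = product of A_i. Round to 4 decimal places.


Subsystems: [0.9794, 0.9859, 0.964, 0.989, 0.9991]
After subsystem 1 (A=0.9794): product = 0.9794
After subsystem 2 (A=0.9859): product = 0.9656
After subsystem 3 (A=0.964): product = 0.9308
After subsystem 4 (A=0.989): product = 0.9206
After subsystem 5 (A=0.9991): product = 0.9198
A_sys = 0.9198

0.9198


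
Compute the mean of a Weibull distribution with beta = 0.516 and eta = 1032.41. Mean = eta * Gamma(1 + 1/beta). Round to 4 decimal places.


beta = 0.516, eta = 1032.41
1/beta = 1.938
1 + 1/beta = 2.938
Gamma(2.938) = 1.8902
Mean = 1032.41 * 1.8902
Mean = 1951.4677

1951.4677


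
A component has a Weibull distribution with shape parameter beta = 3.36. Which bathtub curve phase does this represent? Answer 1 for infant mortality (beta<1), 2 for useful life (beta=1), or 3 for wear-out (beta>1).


beta = 3.36
Compare beta to 1:
beta < 1 => infant mortality (phase 1)
beta = 1 => useful life (phase 2)
beta > 1 => wear-out (phase 3)
Since beta = 3.36, this is wear-out (increasing failure rate)
Phase = 3

3


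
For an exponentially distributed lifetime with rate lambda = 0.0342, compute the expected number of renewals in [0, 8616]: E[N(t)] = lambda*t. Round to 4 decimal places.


lambda = 0.0342
t = 8616
E[N(t)] = lambda * t
E[N(t)] = 0.0342 * 8616
E[N(t)] = 294.6672

294.6672


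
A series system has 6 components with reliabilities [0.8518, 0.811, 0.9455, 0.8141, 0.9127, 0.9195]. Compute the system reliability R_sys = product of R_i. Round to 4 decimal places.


Components: [0.8518, 0.811, 0.9455, 0.8141, 0.9127, 0.9195]
After component 1 (R=0.8518): product = 0.8518
After component 2 (R=0.811): product = 0.6908
After component 3 (R=0.9455): product = 0.6532
After component 4 (R=0.8141): product = 0.5317
After component 5 (R=0.9127): product = 0.4853
After component 6 (R=0.9195): product = 0.4462
R_sys = 0.4462

0.4462


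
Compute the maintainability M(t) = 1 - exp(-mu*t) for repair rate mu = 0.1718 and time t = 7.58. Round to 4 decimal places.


mu = 0.1718, t = 7.58
mu * t = 0.1718 * 7.58 = 1.3022
exp(-1.3022) = 0.2719
M(t) = 1 - 0.2719
M(t) = 0.7281

0.7281


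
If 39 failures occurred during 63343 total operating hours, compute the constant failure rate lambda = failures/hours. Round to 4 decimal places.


failures = 39
total_hours = 63343
lambda = 39 / 63343
lambda = 0.0006

0.0006


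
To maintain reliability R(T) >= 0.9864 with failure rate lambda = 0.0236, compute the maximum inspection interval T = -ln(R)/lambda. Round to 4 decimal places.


R_target = 0.9864
lambda = 0.0236
-ln(0.9864) = 0.0137
T = 0.0137 / 0.0236
T = 0.5802

0.5802


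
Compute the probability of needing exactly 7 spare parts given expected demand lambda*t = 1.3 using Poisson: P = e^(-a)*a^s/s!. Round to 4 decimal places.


a = 1.3, s = 7
e^(-a) = e^(-1.3) = 0.2725
a^s = 1.3^7 = 6.2749
s! = 5040
P = 0.2725 * 6.2749 / 5040
P = 0.0003

0.0003


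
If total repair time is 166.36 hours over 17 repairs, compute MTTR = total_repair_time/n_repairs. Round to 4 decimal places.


total_repair_time = 166.36
n_repairs = 17
MTTR = 166.36 / 17
MTTR = 9.7859

9.7859


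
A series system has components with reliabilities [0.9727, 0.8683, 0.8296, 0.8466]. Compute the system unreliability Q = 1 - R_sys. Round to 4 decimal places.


Components: [0.9727, 0.8683, 0.8296, 0.8466]
After component 1: product = 0.9727
After component 2: product = 0.8446
After component 3: product = 0.7007
After component 4: product = 0.5932
R_sys = 0.5932
Q = 1 - 0.5932 = 0.4068

0.4068


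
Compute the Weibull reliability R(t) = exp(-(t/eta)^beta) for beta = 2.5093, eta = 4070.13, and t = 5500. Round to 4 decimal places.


beta = 2.5093, eta = 4070.13, t = 5500
t/eta = 5500 / 4070.13 = 1.3513
(t/eta)^beta = 1.3513^2.5093 = 2.1286
R(t) = exp(-2.1286)
R(t) = 0.119

0.119


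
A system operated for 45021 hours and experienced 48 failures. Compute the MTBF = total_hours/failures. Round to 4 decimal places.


total_hours = 45021
failures = 48
MTBF = 45021 / 48
MTBF = 937.9375

937.9375


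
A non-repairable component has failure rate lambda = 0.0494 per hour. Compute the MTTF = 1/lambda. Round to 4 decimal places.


lambda = 0.0494
MTTF = 1 / 0.0494
MTTF = 20.2429

20.2429


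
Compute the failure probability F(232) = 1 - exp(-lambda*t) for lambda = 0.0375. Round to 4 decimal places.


lambda = 0.0375, t = 232
lambda * t = 8.7
exp(-8.7) = 0.0002
F(t) = 1 - 0.0002
F(t) = 0.9998

0.9998


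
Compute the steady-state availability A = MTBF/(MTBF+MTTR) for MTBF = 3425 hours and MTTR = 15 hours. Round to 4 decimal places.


MTBF = 3425
MTTR = 15
MTBF + MTTR = 3440
A = 3425 / 3440
A = 0.9956

0.9956


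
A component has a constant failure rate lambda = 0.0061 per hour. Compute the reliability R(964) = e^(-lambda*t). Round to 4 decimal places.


lambda = 0.0061
t = 964
lambda * t = 5.8804
R(t) = e^(-5.8804)
R(t) = 0.0028

0.0028


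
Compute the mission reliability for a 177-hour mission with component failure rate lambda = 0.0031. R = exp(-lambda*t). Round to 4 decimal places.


lambda = 0.0031
mission_time = 177
lambda * t = 0.0031 * 177 = 0.5487
R = exp(-0.5487)
R = 0.5777

0.5777


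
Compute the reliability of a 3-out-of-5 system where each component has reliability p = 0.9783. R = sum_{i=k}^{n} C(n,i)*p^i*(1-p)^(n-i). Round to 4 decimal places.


k = 3, n = 5, p = 0.9783
i=3: C(5,3)=10 * 0.9783^3 * 0.0217^2 = 0.0044
i=4: C(5,4)=5 * 0.9783^4 * 0.0217^1 = 0.0994
i=5: C(5,5)=1 * 0.9783^5 * 0.0217^0 = 0.8961
R = sum of terms = 0.9999

0.9999


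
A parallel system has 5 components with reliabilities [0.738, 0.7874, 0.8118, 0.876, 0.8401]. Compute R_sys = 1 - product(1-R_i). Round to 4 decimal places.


Components: [0.738, 0.7874, 0.8118, 0.876, 0.8401]
(1 - 0.738) = 0.262, running product = 0.262
(1 - 0.7874) = 0.2126, running product = 0.0557
(1 - 0.8118) = 0.1882, running product = 0.0105
(1 - 0.876) = 0.124, running product = 0.0013
(1 - 0.8401) = 0.1599, running product = 0.0002
Product of (1-R_i) = 0.0002
R_sys = 1 - 0.0002 = 0.9998

0.9998


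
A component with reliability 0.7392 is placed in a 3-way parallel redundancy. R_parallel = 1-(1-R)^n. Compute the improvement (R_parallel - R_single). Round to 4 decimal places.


R_single = 0.7392, n = 3
1 - R_single = 0.2608
(1 - R_single)^n = 0.2608^3 = 0.0177
R_parallel = 1 - 0.0177 = 0.9823
Improvement = 0.9823 - 0.7392
Improvement = 0.2431

0.2431


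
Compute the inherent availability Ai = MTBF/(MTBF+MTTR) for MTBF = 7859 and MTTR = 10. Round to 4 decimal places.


MTBF = 7859
MTTR = 10
MTBF + MTTR = 7869
Ai = 7859 / 7869
Ai = 0.9987

0.9987


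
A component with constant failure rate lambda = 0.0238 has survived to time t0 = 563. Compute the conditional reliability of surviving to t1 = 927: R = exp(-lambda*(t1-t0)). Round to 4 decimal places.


lambda = 0.0238
t0 = 563, t1 = 927
t1 - t0 = 364
lambda * (t1-t0) = 0.0238 * 364 = 8.6632
R = exp(-8.6632)
R = 0.0002

0.0002


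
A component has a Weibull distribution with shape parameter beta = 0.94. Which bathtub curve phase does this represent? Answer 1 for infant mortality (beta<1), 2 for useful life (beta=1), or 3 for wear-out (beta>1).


beta = 0.94
Compare beta to 1:
beta < 1 => infant mortality (phase 1)
beta = 1 => useful life (phase 2)
beta > 1 => wear-out (phase 3)
Since beta = 0.94, this is infant mortality (decreasing failure rate)
Phase = 1

1


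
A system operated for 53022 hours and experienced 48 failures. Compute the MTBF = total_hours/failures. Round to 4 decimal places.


total_hours = 53022
failures = 48
MTBF = 53022 / 48
MTBF = 1104.625

1104.625


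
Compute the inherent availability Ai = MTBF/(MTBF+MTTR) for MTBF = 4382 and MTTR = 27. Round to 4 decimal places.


MTBF = 4382
MTTR = 27
MTBF + MTTR = 4409
Ai = 4382 / 4409
Ai = 0.9939

0.9939


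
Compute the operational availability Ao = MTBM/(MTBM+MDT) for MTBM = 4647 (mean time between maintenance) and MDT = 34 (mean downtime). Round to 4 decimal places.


MTBM = 4647
MDT = 34
MTBM + MDT = 4681
Ao = 4647 / 4681
Ao = 0.9927

0.9927


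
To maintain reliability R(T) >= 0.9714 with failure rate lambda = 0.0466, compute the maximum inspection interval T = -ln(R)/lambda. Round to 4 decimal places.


R_target = 0.9714
lambda = 0.0466
-ln(0.9714) = 0.029
T = 0.029 / 0.0466
T = 0.6227

0.6227


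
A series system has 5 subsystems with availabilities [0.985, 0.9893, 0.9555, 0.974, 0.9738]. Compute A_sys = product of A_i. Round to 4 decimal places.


Subsystems: [0.985, 0.9893, 0.9555, 0.974, 0.9738]
After subsystem 1 (A=0.985): product = 0.985
After subsystem 2 (A=0.9893): product = 0.9745
After subsystem 3 (A=0.9555): product = 0.9311
After subsystem 4 (A=0.974): product = 0.9069
After subsystem 5 (A=0.9738): product = 0.8831
A_sys = 0.8831

0.8831


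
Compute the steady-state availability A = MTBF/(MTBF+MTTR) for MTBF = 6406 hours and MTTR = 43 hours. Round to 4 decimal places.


MTBF = 6406
MTTR = 43
MTBF + MTTR = 6449
A = 6406 / 6449
A = 0.9933

0.9933


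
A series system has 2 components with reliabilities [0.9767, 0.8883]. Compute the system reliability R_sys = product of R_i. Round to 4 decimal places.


Components: [0.9767, 0.8883]
After component 1 (R=0.9767): product = 0.9767
After component 2 (R=0.8883): product = 0.8676
R_sys = 0.8676

0.8676


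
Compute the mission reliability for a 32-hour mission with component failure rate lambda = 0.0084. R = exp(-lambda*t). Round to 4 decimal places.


lambda = 0.0084
mission_time = 32
lambda * t = 0.0084 * 32 = 0.2688
R = exp(-0.2688)
R = 0.7643

0.7643


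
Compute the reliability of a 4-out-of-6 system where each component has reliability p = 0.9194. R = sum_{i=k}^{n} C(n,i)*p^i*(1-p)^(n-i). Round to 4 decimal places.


k = 4, n = 6, p = 0.9194
i=4: C(6,4)=15 * 0.9194^4 * 0.0806^2 = 0.0696
i=5: C(6,5)=6 * 0.9194^5 * 0.0806^1 = 0.3177
i=6: C(6,6)=1 * 0.9194^6 * 0.0806^0 = 0.604
R = sum of terms = 0.9913

0.9913


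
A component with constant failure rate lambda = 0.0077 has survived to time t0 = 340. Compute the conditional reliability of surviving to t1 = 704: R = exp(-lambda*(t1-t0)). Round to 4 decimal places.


lambda = 0.0077
t0 = 340, t1 = 704
t1 - t0 = 364
lambda * (t1-t0) = 0.0077 * 364 = 2.8028
R = exp(-2.8028)
R = 0.0606

0.0606


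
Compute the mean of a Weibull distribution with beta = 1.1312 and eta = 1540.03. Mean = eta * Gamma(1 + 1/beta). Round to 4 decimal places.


beta = 1.1312, eta = 1540.03
1/beta = 0.884
1 + 1/beta = 1.884
Gamma(1.884) = 0.9564
Mean = 1540.03 * 0.9564
Mean = 1472.87

1472.87


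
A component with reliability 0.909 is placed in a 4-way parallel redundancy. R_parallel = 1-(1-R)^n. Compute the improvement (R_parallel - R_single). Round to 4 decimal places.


R_single = 0.909, n = 4
1 - R_single = 0.091
(1 - R_single)^n = 0.091^4 = 0.0001
R_parallel = 1 - 0.0001 = 0.9999
Improvement = 0.9999 - 0.909
Improvement = 0.0909

0.0909


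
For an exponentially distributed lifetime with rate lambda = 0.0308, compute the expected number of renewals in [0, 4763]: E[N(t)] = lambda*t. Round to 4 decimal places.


lambda = 0.0308
t = 4763
E[N(t)] = lambda * t
E[N(t)] = 0.0308 * 4763
E[N(t)] = 146.7004

146.7004


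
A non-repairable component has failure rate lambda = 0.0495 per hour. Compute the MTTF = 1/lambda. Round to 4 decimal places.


lambda = 0.0495
MTTF = 1 / 0.0495
MTTF = 20.202

20.202


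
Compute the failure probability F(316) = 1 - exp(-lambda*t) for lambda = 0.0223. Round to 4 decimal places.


lambda = 0.0223, t = 316
lambda * t = 7.0468
exp(-7.0468) = 0.0009
F(t) = 1 - 0.0009
F(t) = 0.9991

0.9991


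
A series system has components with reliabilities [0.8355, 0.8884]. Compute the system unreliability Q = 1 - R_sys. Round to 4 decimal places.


Components: [0.8355, 0.8884]
After component 1: product = 0.8355
After component 2: product = 0.7423
R_sys = 0.7423
Q = 1 - 0.7423 = 0.2577

0.2577


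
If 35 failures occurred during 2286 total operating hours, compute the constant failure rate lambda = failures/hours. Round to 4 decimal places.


failures = 35
total_hours = 2286
lambda = 35 / 2286
lambda = 0.0153

0.0153


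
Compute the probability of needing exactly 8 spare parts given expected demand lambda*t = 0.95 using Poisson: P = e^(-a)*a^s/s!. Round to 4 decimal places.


a = 0.95, s = 8
e^(-a) = e^(-0.95) = 0.3867
a^s = 0.95^8 = 0.6634
s! = 40320
P = 0.3867 * 0.6634 / 40320
P = 0.0

0.0


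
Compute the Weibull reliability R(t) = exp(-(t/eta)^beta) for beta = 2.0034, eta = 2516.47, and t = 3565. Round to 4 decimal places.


beta = 2.0034, eta = 2516.47, t = 3565
t/eta = 3565 / 2516.47 = 1.4167
(t/eta)^beta = 1.4167^2.0034 = 2.0093
R(t) = exp(-2.0093)
R(t) = 0.1341

0.1341


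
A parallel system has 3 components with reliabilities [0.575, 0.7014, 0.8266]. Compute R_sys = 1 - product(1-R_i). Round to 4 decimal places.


Components: [0.575, 0.7014, 0.8266]
(1 - 0.575) = 0.425, running product = 0.425
(1 - 0.7014) = 0.2986, running product = 0.1269
(1 - 0.8266) = 0.1734, running product = 0.022
Product of (1-R_i) = 0.022
R_sys = 1 - 0.022 = 0.978

0.978


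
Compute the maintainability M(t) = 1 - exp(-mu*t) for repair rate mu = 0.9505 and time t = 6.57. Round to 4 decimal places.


mu = 0.9505, t = 6.57
mu * t = 0.9505 * 6.57 = 6.2448
exp(-6.2448) = 0.0019
M(t) = 1 - 0.0019
M(t) = 0.9981

0.9981


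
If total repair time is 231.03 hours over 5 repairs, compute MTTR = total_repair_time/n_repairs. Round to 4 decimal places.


total_repair_time = 231.03
n_repairs = 5
MTTR = 231.03 / 5
MTTR = 46.206

46.206


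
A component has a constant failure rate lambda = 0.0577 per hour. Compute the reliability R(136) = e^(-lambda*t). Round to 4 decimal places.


lambda = 0.0577
t = 136
lambda * t = 7.8472
R(t) = e^(-7.8472)
R(t) = 0.0004

0.0004


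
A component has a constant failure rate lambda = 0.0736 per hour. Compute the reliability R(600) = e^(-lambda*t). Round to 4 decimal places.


lambda = 0.0736
t = 600
lambda * t = 44.16
R(t) = e^(-44.16)
R(t) = 0.0

0.0


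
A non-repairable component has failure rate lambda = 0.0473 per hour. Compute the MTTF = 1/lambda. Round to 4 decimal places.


lambda = 0.0473
MTTF = 1 / 0.0473
MTTF = 21.1416

21.1416


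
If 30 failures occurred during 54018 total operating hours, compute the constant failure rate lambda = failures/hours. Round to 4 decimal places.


failures = 30
total_hours = 54018
lambda = 30 / 54018
lambda = 0.0006

0.0006


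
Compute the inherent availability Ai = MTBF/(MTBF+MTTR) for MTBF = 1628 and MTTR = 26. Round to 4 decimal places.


MTBF = 1628
MTTR = 26
MTBF + MTTR = 1654
Ai = 1628 / 1654
Ai = 0.9843

0.9843


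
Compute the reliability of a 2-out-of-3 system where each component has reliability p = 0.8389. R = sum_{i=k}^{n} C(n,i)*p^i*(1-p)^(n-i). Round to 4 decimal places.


k = 2, n = 3, p = 0.8389
i=2: C(3,2)=3 * 0.8389^2 * 0.1611^1 = 0.3401
i=3: C(3,3)=1 * 0.8389^3 * 0.1611^0 = 0.5904
R = sum of terms = 0.9305

0.9305


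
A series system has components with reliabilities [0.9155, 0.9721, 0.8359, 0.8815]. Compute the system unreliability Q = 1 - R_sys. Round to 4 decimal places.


Components: [0.9155, 0.9721, 0.8359, 0.8815]
After component 1: product = 0.9155
After component 2: product = 0.89
After component 3: product = 0.7439
After component 4: product = 0.6558
R_sys = 0.6558
Q = 1 - 0.6558 = 0.3442

0.3442


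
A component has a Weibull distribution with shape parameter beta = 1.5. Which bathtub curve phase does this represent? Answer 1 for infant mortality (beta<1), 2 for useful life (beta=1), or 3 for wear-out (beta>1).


beta = 1.5
Compare beta to 1:
beta < 1 => infant mortality (phase 1)
beta = 1 => useful life (phase 2)
beta > 1 => wear-out (phase 3)
Since beta = 1.5, this is wear-out (increasing failure rate)
Phase = 3

3


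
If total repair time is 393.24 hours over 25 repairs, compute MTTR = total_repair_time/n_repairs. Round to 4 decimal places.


total_repair_time = 393.24
n_repairs = 25
MTTR = 393.24 / 25
MTTR = 15.7296

15.7296


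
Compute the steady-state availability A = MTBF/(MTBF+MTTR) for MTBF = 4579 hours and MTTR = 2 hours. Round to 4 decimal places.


MTBF = 4579
MTTR = 2
MTBF + MTTR = 4581
A = 4579 / 4581
A = 0.9996

0.9996


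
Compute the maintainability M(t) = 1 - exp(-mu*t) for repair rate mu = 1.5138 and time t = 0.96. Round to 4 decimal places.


mu = 1.5138, t = 0.96
mu * t = 1.5138 * 0.96 = 1.4532
exp(-1.4532) = 0.2338
M(t) = 1 - 0.2338
M(t) = 0.7662

0.7662


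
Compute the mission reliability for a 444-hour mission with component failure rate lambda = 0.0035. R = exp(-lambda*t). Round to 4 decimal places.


lambda = 0.0035
mission_time = 444
lambda * t = 0.0035 * 444 = 1.554
R = exp(-1.554)
R = 0.2114

0.2114


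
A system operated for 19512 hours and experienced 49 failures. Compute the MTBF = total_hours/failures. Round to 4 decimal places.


total_hours = 19512
failures = 49
MTBF = 19512 / 49
MTBF = 398.2041

398.2041


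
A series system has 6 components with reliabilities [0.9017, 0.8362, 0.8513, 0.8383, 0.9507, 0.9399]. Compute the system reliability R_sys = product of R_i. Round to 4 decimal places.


Components: [0.9017, 0.8362, 0.8513, 0.8383, 0.9507, 0.9399]
After component 1 (R=0.9017): product = 0.9017
After component 2 (R=0.8362): product = 0.754
After component 3 (R=0.8513): product = 0.6419
After component 4 (R=0.8383): product = 0.5381
After component 5 (R=0.9507): product = 0.5116
After component 6 (R=0.9399): product = 0.4808
R_sys = 0.4808

0.4808


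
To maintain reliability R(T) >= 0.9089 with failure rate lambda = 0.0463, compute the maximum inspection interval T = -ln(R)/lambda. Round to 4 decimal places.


R_target = 0.9089
lambda = 0.0463
-ln(0.9089) = 0.0955
T = 0.0955 / 0.0463
T = 2.0631

2.0631


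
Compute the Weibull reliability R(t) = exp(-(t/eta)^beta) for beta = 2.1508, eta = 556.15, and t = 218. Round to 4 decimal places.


beta = 2.1508, eta = 556.15, t = 218
t/eta = 218 / 556.15 = 0.392
(t/eta)^beta = 0.392^2.1508 = 0.1334
R(t) = exp(-0.1334)
R(t) = 0.8751

0.8751


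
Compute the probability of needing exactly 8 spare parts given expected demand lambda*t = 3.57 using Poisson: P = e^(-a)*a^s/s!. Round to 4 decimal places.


a = 3.57, s = 8
e^(-a) = e^(-3.57) = 0.0282
a^s = 3.57^8 = 26384.3093
s! = 40320
P = 0.0282 * 26384.3093 / 40320
P = 0.0184

0.0184


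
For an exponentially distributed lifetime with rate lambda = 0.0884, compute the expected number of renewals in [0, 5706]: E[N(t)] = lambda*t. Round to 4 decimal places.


lambda = 0.0884
t = 5706
E[N(t)] = lambda * t
E[N(t)] = 0.0884 * 5706
E[N(t)] = 504.4104

504.4104


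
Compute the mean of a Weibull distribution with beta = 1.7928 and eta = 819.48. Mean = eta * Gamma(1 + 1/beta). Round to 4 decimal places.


beta = 1.7928, eta = 819.48
1/beta = 0.5578
1 + 1/beta = 1.5578
Gamma(1.5578) = 0.8895
Mean = 819.48 * 0.8895
Mean = 728.8961

728.8961


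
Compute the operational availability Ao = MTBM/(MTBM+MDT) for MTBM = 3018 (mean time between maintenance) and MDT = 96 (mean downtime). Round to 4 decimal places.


MTBM = 3018
MDT = 96
MTBM + MDT = 3114
Ao = 3018 / 3114
Ao = 0.9692

0.9692


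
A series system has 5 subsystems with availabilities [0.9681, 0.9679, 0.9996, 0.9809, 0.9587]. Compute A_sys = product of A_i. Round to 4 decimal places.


Subsystems: [0.9681, 0.9679, 0.9996, 0.9809, 0.9587]
After subsystem 1 (A=0.9681): product = 0.9681
After subsystem 2 (A=0.9679): product = 0.937
After subsystem 3 (A=0.9996): product = 0.9366
After subsystem 4 (A=0.9809): product = 0.9188
After subsystem 5 (A=0.9587): product = 0.8808
A_sys = 0.8808

0.8808


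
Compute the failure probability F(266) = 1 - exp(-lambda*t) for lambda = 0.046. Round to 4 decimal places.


lambda = 0.046, t = 266
lambda * t = 12.236
exp(-12.236) = 0.0
F(t) = 1 - 0.0
F(t) = 1.0

1.0


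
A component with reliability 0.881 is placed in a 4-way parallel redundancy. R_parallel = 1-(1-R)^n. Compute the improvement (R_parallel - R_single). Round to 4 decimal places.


R_single = 0.881, n = 4
1 - R_single = 0.119
(1 - R_single)^n = 0.119^4 = 0.0002
R_parallel = 1 - 0.0002 = 0.9998
Improvement = 0.9998 - 0.881
Improvement = 0.1188

0.1188


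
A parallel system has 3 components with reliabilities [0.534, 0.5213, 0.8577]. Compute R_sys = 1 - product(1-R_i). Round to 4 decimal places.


Components: [0.534, 0.5213, 0.8577]
(1 - 0.534) = 0.466, running product = 0.466
(1 - 0.5213) = 0.4787, running product = 0.2231
(1 - 0.8577) = 0.1423, running product = 0.0317
Product of (1-R_i) = 0.0317
R_sys = 1 - 0.0317 = 0.9683

0.9683


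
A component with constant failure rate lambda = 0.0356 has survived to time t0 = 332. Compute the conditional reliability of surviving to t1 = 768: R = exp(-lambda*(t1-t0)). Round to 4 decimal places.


lambda = 0.0356
t0 = 332, t1 = 768
t1 - t0 = 436
lambda * (t1-t0) = 0.0356 * 436 = 15.5216
R = exp(-15.5216)
R = 0.0

0.0


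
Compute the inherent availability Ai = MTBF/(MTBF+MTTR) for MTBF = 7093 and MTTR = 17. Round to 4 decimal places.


MTBF = 7093
MTTR = 17
MTBF + MTTR = 7110
Ai = 7093 / 7110
Ai = 0.9976

0.9976


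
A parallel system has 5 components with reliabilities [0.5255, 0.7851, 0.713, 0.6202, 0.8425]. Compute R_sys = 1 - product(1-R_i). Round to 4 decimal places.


Components: [0.5255, 0.7851, 0.713, 0.6202, 0.8425]
(1 - 0.5255) = 0.4745, running product = 0.4745
(1 - 0.7851) = 0.2149, running product = 0.102
(1 - 0.713) = 0.287, running product = 0.0293
(1 - 0.6202) = 0.3798, running product = 0.0111
(1 - 0.8425) = 0.1575, running product = 0.0018
Product of (1-R_i) = 0.0018
R_sys = 1 - 0.0018 = 0.9982

0.9982


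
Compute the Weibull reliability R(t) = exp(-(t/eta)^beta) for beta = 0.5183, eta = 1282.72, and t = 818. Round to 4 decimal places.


beta = 0.5183, eta = 1282.72, t = 818
t/eta = 818 / 1282.72 = 0.6377
(t/eta)^beta = 0.6377^0.5183 = 0.792
R(t) = exp(-0.792)
R(t) = 0.4529

0.4529


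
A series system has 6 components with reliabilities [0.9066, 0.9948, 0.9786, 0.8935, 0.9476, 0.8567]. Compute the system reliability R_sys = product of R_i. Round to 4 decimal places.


Components: [0.9066, 0.9948, 0.9786, 0.8935, 0.9476, 0.8567]
After component 1 (R=0.9066): product = 0.9066
After component 2 (R=0.9948): product = 0.9019
After component 3 (R=0.9786): product = 0.8826
After component 4 (R=0.8935): product = 0.7886
After component 5 (R=0.9476): product = 0.7473
After component 6 (R=0.8567): product = 0.6402
R_sys = 0.6402

0.6402


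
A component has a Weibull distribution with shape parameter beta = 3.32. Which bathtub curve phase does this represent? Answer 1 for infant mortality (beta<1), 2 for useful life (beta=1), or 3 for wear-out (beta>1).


beta = 3.32
Compare beta to 1:
beta < 1 => infant mortality (phase 1)
beta = 1 => useful life (phase 2)
beta > 1 => wear-out (phase 3)
Since beta = 3.32, this is wear-out (increasing failure rate)
Phase = 3

3


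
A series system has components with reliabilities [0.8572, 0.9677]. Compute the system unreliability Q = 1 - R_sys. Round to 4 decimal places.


Components: [0.8572, 0.9677]
After component 1: product = 0.8572
After component 2: product = 0.8295
R_sys = 0.8295
Q = 1 - 0.8295 = 0.1705

0.1705


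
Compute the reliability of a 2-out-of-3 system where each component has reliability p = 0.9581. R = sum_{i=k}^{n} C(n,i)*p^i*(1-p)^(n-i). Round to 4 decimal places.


k = 2, n = 3, p = 0.9581
i=2: C(3,2)=3 * 0.9581^2 * 0.0419^1 = 0.1154
i=3: C(3,3)=1 * 0.9581^3 * 0.0419^0 = 0.8795
R = sum of terms = 0.9949

0.9949


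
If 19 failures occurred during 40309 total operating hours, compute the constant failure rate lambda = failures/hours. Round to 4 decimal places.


failures = 19
total_hours = 40309
lambda = 19 / 40309
lambda = 0.0005

0.0005


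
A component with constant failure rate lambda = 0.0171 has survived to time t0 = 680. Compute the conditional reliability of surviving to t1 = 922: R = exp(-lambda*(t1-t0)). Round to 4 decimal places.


lambda = 0.0171
t0 = 680, t1 = 922
t1 - t0 = 242
lambda * (t1-t0) = 0.0171 * 242 = 4.1382
R = exp(-4.1382)
R = 0.016

0.016


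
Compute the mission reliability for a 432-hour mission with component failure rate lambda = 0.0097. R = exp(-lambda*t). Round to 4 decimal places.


lambda = 0.0097
mission_time = 432
lambda * t = 0.0097 * 432 = 4.1904
R = exp(-4.1904)
R = 0.0151

0.0151


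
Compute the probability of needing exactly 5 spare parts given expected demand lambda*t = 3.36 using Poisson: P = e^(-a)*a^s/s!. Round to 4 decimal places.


a = 3.36, s = 5
e^(-a) = e^(-3.36) = 0.0347
a^s = 3.36^5 = 428.249
s! = 120
P = 0.0347 * 428.249 / 120
P = 0.124

0.124


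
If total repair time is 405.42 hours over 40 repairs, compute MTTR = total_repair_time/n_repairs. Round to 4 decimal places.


total_repair_time = 405.42
n_repairs = 40
MTTR = 405.42 / 40
MTTR = 10.1355

10.1355


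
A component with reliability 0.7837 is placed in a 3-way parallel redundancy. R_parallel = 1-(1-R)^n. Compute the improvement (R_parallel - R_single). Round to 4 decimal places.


R_single = 0.7837, n = 3
1 - R_single = 0.2163
(1 - R_single)^n = 0.2163^3 = 0.0101
R_parallel = 1 - 0.0101 = 0.9899
Improvement = 0.9899 - 0.7837
Improvement = 0.2062

0.2062


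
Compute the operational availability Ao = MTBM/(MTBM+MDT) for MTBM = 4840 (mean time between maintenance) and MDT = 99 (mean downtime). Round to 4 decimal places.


MTBM = 4840
MDT = 99
MTBM + MDT = 4939
Ao = 4840 / 4939
Ao = 0.98

0.98


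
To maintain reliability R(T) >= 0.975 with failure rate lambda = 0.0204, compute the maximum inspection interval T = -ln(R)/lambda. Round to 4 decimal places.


R_target = 0.975
lambda = 0.0204
-ln(0.975) = 0.0253
T = 0.0253 / 0.0204
T = 1.2411

1.2411


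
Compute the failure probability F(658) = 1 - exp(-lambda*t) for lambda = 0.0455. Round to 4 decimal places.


lambda = 0.0455, t = 658
lambda * t = 29.939
exp(-29.939) = 0.0
F(t) = 1 - 0.0
F(t) = 1.0

1.0


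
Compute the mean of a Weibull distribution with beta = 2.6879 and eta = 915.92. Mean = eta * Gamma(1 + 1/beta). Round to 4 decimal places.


beta = 2.6879, eta = 915.92
1/beta = 0.372
1 + 1/beta = 1.372
Gamma(1.372) = 0.8891
Mean = 915.92 * 0.8891
Mean = 814.3881

814.3881


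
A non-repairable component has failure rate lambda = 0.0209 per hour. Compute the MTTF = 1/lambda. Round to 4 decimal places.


lambda = 0.0209
MTTF = 1 / 0.0209
MTTF = 47.8469

47.8469


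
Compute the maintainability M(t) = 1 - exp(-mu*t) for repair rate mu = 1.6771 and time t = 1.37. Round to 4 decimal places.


mu = 1.6771, t = 1.37
mu * t = 1.6771 * 1.37 = 2.2976
exp(-2.2976) = 0.1005
M(t) = 1 - 0.1005
M(t) = 0.8995

0.8995


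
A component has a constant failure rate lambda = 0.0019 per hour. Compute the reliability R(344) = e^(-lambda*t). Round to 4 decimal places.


lambda = 0.0019
t = 344
lambda * t = 0.6536
R(t) = e^(-0.6536)
R(t) = 0.5202

0.5202


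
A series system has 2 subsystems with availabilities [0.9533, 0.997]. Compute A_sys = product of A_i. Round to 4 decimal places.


Subsystems: [0.9533, 0.997]
After subsystem 1 (A=0.9533): product = 0.9533
After subsystem 2 (A=0.997): product = 0.9504
A_sys = 0.9504

0.9504


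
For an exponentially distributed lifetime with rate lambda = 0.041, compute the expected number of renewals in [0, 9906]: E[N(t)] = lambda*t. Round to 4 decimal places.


lambda = 0.041
t = 9906
E[N(t)] = lambda * t
E[N(t)] = 0.041 * 9906
E[N(t)] = 406.146

406.146


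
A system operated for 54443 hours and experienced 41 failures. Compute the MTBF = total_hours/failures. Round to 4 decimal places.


total_hours = 54443
failures = 41
MTBF = 54443 / 41
MTBF = 1327.878

1327.878


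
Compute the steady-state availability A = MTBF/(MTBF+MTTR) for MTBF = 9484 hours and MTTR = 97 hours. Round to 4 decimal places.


MTBF = 9484
MTTR = 97
MTBF + MTTR = 9581
A = 9484 / 9581
A = 0.9899

0.9899


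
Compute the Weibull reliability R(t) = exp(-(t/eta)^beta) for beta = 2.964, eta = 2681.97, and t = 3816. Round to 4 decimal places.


beta = 2.964, eta = 2681.97, t = 3816
t/eta = 3816 / 2681.97 = 1.4228
(t/eta)^beta = 1.4228^2.964 = 2.8441
R(t) = exp(-2.8441)
R(t) = 0.0582

0.0582


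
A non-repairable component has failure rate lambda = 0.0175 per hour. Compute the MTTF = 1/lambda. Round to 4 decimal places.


lambda = 0.0175
MTTF = 1 / 0.0175
MTTF = 57.1429

57.1429


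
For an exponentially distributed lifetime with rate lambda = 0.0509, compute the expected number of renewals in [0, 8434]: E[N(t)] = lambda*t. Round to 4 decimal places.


lambda = 0.0509
t = 8434
E[N(t)] = lambda * t
E[N(t)] = 0.0509 * 8434
E[N(t)] = 429.2906

429.2906


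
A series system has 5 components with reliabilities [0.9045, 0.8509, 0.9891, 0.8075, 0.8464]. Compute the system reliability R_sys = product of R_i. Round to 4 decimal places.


Components: [0.9045, 0.8509, 0.9891, 0.8075, 0.8464]
After component 1 (R=0.9045): product = 0.9045
After component 2 (R=0.8509): product = 0.7696
After component 3 (R=0.9891): product = 0.7612
After component 4 (R=0.8075): product = 0.6147
After component 5 (R=0.8464): product = 0.5203
R_sys = 0.5203

0.5203


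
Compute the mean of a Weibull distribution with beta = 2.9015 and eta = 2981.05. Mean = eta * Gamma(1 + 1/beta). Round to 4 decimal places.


beta = 2.9015, eta = 2981.05
1/beta = 0.3446
1 + 1/beta = 1.3446
Gamma(1.3446) = 0.8917
Mean = 2981.05 * 0.8917
Mean = 2658.228

2658.228


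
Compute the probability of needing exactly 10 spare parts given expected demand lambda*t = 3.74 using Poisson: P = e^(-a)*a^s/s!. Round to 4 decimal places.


a = 3.74, s = 10
e^(-a) = e^(-3.74) = 0.0238
a^s = 3.74^10 = 535446.4234
s! = 3628800
P = 0.0238 * 535446.4234 / 3628800
P = 0.0035

0.0035


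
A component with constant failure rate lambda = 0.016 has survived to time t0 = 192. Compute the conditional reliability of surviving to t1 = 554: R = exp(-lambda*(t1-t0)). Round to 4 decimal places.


lambda = 0.016
t0 = 192, t1 = 554
t1 - t0 = 362
lambda * (t1-t0) = 0.016 * 362 = 5.792
R = exp(-5.792)
R = 0.0031

0.0031


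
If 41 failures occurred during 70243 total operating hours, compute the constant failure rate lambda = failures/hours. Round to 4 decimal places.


failures = 41
total_hours = 70243
lambda = 41 / 70243
lambda = 0.0006

0.0006


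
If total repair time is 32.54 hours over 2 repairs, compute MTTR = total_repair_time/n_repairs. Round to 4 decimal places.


total_repair_time = 32.54
n_repairs = 2
MTTR = 32.54 / 2
MTTR = 16.27

16.27


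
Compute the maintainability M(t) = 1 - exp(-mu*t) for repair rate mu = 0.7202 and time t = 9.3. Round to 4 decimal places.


mu = 0.7202, t = 9.3
mu * t = 0.7202 * 9.3 = 6.6979
exp(-6.6979) = 0.0012
M(t) = 1 - 0.0012
M(t) = 0.9988

0.9988


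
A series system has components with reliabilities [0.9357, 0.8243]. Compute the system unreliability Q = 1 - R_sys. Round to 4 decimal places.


Components: [0.9357, 0.8243]
After component 1: product = 0.9357
After component 2: product = 0.7713
R_sys = 0.7713
Q = 1 - 0.7713 = 0.2287

0.2287


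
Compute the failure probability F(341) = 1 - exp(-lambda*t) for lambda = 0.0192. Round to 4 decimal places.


lambda = 0.0192, t = 341
lambda * t = 6.5472
exp(-6.5472) = 0.0014
F(t) = 1 - 0.0014
F(t) = 0.9986

0.9986


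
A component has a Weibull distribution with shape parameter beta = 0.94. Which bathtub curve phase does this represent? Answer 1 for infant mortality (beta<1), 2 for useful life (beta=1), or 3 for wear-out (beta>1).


beta = 0.94
Compare beta to 1:
beta < 1 => infant mortality (phase 1)
beta = 1 => useful life (phase 2)
beta > 1 => wear-out (phase 3)
Since beta = 0.94, this is infant mortality (decreasing failure rate)
Phase = 1

1


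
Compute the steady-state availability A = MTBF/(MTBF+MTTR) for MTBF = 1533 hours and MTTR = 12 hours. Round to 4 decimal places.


MTBF = 1533
MTTR = 12
MTBF + MTTR = 1545
A = 1533 / 1545
A = 0.9922

0.9922


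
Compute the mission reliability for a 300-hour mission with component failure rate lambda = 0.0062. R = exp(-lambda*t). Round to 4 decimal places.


lambda = 0.0062
mission_time = 300
lambda * t = 0.0062 * 300 = 1.86
R = exp(-1.86)
R = 0.1557

0.1557
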